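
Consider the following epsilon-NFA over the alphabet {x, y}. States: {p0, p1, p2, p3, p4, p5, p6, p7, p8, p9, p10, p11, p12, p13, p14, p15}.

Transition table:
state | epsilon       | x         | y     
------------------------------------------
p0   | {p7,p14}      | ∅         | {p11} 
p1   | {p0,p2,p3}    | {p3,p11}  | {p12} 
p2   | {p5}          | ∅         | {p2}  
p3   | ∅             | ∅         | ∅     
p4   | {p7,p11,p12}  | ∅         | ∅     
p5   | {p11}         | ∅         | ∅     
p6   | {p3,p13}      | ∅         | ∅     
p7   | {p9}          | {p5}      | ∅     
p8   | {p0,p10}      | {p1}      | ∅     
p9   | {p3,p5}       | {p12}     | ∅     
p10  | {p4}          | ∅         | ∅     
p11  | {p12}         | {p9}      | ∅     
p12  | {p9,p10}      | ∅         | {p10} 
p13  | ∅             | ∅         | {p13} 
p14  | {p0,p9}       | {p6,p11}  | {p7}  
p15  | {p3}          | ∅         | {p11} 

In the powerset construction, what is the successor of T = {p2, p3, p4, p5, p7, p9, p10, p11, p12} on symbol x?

p7 on x → {p5}.
p9 on x → {p12}.
p11 on x → {p9}.
No x-transition from p2, p3, p4, p5, p10, p12.
Union after reading x: {p5, p9, p12}.
Now take the epsilon-closure:
From p5 via epsilon: add p11.
From p9 via epsilon: add p3.
From p12 via epsilon: add p10.
From p10 via epsilon: add p4.
From p4 via epsilon: add p7.
No new states can be added; the closed set is {p3, p4, p5, p7, p9, p10, p11, p12}.

{p3, p4, p5, p7, p9, p10, p11, p12}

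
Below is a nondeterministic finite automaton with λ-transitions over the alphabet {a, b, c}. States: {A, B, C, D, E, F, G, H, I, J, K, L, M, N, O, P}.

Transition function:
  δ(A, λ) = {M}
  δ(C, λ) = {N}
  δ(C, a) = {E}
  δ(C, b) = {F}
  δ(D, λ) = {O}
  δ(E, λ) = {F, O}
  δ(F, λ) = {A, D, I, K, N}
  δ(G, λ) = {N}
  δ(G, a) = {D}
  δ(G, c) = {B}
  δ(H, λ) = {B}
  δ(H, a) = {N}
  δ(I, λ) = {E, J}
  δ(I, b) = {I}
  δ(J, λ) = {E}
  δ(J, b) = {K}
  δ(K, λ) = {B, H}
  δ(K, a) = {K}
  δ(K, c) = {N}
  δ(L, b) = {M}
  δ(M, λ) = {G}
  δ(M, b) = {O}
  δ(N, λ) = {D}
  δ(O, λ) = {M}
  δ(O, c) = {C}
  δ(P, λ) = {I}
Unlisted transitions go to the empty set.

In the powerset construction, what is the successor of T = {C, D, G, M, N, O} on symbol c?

{B, C, D, G, M, N, O}

G on c → {B}.
O on c → {C}.
No c-transition from C, D, M, N.
Union after reading c: {B, C}.
Now take the λ-closure:
From C via λ: add N.
From N via λ: add D.
From D via λ: add O.
From O via λ: add M.
From M via λ: add G.
No new states can be added; the closed set is {B, C, D, G, M, N, O}.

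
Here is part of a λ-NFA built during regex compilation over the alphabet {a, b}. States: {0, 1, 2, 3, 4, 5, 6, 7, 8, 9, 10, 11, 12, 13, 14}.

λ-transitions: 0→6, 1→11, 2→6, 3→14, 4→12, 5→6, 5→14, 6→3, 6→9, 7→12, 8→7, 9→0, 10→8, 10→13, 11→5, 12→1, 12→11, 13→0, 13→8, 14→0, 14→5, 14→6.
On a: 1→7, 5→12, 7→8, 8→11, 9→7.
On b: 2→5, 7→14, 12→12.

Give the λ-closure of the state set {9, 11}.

Start with {9, 11}.
From 9 via λ: add 0.
From 11 via λ: add 5.
From 0 via λ: add 6.
From 5 via λ: add 14.
From 6 via λ: add 3.
No new states can be added; the closed set is {0, 3, 5, 6, 9, 11, 14}.

{0, 3, 5, 6, 9, 11, 14}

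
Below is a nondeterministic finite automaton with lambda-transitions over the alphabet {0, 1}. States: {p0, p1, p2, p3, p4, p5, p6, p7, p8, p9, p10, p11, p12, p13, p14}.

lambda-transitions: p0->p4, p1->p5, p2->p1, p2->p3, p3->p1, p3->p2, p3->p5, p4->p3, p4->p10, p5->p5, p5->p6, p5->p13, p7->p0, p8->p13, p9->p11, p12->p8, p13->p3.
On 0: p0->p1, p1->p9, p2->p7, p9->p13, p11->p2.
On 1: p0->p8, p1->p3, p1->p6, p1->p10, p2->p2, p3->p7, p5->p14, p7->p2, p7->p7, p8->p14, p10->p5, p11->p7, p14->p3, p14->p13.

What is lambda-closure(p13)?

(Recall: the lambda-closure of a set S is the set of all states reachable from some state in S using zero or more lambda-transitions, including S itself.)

{p1, p2, p3, p5, p6, p13}

Start with {p13}.
From p13 via lambda: add p3.
From p3 via lambda: add p1, p2, p5.
From p5 via lambda: add p6.
No new states can be added; the closed set is {p1, p2, p3, p5, p6, p13}.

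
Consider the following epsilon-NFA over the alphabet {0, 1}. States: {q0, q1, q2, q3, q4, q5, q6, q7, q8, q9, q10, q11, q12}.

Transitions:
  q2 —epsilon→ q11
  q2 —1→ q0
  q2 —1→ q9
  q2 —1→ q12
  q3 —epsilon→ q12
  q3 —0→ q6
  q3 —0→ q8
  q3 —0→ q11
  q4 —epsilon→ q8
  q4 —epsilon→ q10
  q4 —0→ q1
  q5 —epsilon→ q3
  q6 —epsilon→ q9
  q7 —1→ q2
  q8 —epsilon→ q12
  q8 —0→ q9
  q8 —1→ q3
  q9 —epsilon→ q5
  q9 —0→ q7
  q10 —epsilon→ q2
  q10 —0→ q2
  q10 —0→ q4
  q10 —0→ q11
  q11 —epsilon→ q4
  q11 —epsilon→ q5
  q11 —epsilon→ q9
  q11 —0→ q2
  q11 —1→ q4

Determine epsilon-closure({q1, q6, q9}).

Start with {q1, q6, q9}.
From q9 via epsilon: add q5.
From q5 via epsilon: add q3.
From q3 via epsilon: add q12.
No new states can be added; the closed set is {q1, q3, q5, q6, q9, q12}.

{q1, q3, q5, q6, q9, q12}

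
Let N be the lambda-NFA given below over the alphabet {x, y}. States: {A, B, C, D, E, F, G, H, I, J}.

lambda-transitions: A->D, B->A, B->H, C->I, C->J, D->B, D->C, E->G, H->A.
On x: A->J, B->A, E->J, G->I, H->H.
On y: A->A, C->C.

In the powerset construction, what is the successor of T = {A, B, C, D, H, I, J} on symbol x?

{A, B, C, D, H, I, J}

A on x → {J}.
B on x → {A}.
H on x → {H}.
No x-transition from C, D, I, J.
Union after reading x: {A, H, J}.
Now take the lambda-closure:
From A via lambda: add D.
From D via lambda: add B, C.
From C via lambda: add I.
No new states can be added; the closed set is {A, B, C, D, H, I, J}.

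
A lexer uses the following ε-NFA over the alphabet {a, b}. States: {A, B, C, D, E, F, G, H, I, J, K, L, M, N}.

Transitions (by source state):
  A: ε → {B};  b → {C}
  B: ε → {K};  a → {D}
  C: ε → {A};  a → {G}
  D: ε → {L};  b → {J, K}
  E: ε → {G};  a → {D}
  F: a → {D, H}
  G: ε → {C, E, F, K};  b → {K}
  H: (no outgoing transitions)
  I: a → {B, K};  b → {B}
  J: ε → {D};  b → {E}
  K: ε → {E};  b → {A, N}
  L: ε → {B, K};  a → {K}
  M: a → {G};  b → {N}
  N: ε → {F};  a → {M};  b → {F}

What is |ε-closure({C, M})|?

Start with {C, M}.
From C via ε: add A.
From A via ε: add B.
From B via ε: add K.
From K via ε: add E.
From E via ε: add G.
From G via ε: add F.
ε-closure = {A, B, C, E, F, G, K, M}, which has 8 states.

8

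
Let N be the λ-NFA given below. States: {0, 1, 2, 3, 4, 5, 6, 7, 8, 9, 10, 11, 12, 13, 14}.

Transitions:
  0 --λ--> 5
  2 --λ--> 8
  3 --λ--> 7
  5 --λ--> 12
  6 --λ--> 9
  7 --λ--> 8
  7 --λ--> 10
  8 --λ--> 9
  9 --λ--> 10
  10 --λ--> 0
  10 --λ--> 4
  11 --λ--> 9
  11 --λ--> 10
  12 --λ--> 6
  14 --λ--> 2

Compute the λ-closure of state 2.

Start with {2}.
From 2 via λ: add 8.
From 8 via λ: add 9.
From 9 via λ: add 10.
From 10 via λ: add 0, 4.
From 0 via λ: add 5.
From 5 via λ: add 12.
From 12 via λ: add 6.
No new states can be added; the closed set is {0, 2, 4, 5, 6, 8, 9, 10, 12}.

{0, 2, 4, 5, 6, 8, 9, 10, 12}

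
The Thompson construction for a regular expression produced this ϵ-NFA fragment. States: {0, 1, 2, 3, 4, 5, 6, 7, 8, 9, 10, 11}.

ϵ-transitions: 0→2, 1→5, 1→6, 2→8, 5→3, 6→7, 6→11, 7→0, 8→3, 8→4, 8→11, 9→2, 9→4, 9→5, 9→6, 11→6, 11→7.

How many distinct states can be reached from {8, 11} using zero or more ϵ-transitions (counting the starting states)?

Start with {8, 11}.
From 8 via ϵ: add 3, 4.
From 11 via ϵ: add 6, 7.
From 7 via ϵ: add 0.
From 0 via ϵ: add 2.
ϵ-closure = {0, 2, 3, 4, 6, 7, 8, 11}, which has 8 states.

8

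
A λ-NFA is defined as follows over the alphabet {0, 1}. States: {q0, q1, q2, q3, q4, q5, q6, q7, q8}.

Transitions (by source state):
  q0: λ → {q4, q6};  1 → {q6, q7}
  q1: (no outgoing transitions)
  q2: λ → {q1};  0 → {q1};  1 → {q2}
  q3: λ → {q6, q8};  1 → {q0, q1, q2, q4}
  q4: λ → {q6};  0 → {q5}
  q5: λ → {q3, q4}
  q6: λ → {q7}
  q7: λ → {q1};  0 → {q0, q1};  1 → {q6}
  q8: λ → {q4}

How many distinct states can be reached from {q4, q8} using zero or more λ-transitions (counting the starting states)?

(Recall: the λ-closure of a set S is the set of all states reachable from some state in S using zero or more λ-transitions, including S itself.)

5

Start with {q4, q8}.
From q4 via λ: add q6.
From q6 via λ: add q7.
From q7 via λ: add q1.
λ-closure = {q1, q4, q6, q7, q8}, which has 5 states.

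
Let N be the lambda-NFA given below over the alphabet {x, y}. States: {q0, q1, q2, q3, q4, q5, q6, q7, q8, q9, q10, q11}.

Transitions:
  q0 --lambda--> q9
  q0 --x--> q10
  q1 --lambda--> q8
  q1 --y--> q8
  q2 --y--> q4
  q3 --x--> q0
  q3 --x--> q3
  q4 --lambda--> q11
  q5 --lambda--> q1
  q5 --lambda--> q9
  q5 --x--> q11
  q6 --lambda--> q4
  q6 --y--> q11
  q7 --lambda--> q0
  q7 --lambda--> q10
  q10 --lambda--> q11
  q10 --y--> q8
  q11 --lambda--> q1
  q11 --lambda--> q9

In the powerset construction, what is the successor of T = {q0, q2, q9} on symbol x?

{q1, q8, q9, q10, q11}

q0 on x → {q10}.
No x-transition from q2, q9.
Union after reading x: {q10}.
Now take the lambda-closure:
From q10 via lambda: add q11.
From q11 via lambda: add q1, q9.
From q1 via lambda: add q8.
No new states can be added; the closed set is {q1, q8, q9, q10, q11}.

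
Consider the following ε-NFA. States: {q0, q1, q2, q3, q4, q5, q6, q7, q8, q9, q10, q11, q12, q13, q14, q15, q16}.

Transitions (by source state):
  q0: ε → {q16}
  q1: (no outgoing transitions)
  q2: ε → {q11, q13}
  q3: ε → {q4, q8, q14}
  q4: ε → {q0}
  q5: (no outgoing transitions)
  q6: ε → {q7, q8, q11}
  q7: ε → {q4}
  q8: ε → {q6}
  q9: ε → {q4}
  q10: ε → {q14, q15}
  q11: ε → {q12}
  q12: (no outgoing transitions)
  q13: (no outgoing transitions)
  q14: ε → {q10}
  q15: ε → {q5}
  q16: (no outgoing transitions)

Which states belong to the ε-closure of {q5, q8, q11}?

Start with {q5, q8, q11}.
From q8 via ε: add q6.
From q11 via ε: add q12.
From q6 via ε: add q7.
From q7 via ε: add q4.
From q4 via ε: add q0.
From q0 via ε: add q16.
No new states can be added; the closed set is {q0, q4, q5, q6, q7, q8, q11, q12, q16}.

{q0, q4, q5, q6, q7, q8, q11, q12, q16}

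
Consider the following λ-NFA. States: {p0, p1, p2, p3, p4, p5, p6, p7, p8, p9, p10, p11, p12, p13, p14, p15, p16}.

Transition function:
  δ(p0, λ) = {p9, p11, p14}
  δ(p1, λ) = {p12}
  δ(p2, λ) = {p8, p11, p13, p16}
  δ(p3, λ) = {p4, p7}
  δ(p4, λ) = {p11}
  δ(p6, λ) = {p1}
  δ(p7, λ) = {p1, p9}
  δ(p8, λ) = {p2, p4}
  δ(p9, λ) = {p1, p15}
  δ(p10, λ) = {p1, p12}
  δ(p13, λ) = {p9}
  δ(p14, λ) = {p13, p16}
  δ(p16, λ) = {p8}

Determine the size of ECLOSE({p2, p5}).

11

Start with {p2, p5}.
From p2 via λ: add p8, p11, p13, p16.
From p8 via λ: add p4.
From p13 via λ: add p9.
From p9 via λ: add p1, p15.
From p1 via λ: add p12.
λ-closure = {p1, p2, p4, p5, p8, p9, p11, p12, p13, p15, p16}, which has 11 states.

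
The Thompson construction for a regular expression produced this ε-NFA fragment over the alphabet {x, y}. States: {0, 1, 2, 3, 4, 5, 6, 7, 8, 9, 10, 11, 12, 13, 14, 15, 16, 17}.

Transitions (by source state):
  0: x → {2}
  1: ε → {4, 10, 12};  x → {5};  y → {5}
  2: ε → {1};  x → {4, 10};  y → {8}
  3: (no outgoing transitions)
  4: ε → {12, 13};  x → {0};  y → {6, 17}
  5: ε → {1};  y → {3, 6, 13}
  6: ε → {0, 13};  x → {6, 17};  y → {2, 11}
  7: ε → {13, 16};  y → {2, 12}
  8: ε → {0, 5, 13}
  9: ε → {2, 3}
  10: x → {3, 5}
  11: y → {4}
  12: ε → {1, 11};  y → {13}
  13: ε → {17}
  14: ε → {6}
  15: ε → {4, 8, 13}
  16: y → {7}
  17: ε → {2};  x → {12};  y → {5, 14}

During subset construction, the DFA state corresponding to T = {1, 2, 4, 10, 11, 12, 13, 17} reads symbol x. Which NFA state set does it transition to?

{0, 1, 2, 3, 4, 5, 10, 11, 12, 13, 17}

1 on x → {5}.
2 on x → {4, 10}.
4 on x → {0}.
10 on x → {3, 5}.
17 on x → {12}.
No x-transition from 11, 12, 13.
Union after reading x: {0, 3, 4, 5, 10, 12}.
Now take the ε-closure:
From 4 via ε: add 13.
From 5 via ε: add 1.
From 12 via ε: add 11.
From 13 via ε: add 17.
From 17 via ε: add 2.
No new states can be added; the closed set is {0, 1, 2, 3, 4, 5, 10, 11, 12, 13, 17}.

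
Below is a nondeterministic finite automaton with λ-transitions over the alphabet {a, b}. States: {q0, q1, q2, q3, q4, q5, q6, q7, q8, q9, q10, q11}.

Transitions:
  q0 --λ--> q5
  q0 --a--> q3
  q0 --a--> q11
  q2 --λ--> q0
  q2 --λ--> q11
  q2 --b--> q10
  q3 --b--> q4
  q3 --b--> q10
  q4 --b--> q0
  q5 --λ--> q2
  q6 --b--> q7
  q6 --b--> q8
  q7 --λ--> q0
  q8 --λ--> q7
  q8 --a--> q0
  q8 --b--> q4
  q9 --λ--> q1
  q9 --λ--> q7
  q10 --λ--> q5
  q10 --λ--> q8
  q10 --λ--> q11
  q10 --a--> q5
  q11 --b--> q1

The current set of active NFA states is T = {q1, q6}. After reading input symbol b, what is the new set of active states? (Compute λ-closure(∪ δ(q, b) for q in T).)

q6 on b → {q7, q8}.
No b-transition from q1.
Union after reading b: {q7, q8}.
Now take the λ-closure:
From q7 via λ: add q0.
From q0 via λ: add q5.
From q5 via λ: add q2.
From q2 via λ: add q11.
No new states can be added; the closed set is {q0, q2, q5, q7, q8, q11}.

{q0, q2, q5, q7, q8, q11}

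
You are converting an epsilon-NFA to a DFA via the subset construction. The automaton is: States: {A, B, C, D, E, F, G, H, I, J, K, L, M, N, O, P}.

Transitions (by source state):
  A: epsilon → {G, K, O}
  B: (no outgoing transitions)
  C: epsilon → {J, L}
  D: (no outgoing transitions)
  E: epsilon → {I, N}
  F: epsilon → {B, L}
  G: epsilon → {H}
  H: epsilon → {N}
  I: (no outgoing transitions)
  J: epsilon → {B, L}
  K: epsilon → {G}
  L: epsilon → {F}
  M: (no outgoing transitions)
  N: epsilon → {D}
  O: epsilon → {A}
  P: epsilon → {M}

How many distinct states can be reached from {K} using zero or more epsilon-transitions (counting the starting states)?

5

Start with {K}.
From K via epsilon: add G.
From G via epsilon: add H.
From H via epsilon: add N.
From N via epsilon: add D.
epsilon-closure = {D, G, H, K, N}, which has 5 states.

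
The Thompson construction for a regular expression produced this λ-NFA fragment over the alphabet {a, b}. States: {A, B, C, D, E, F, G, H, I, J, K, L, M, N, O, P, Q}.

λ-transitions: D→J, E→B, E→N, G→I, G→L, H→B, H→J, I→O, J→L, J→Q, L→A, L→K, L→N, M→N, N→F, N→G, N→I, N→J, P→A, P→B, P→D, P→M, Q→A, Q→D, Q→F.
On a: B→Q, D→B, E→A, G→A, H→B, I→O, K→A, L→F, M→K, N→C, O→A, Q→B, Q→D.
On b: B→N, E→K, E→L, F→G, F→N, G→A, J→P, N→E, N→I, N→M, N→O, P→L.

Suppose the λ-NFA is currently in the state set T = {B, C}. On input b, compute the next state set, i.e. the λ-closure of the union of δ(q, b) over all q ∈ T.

{A, D, F, G, I, J, K, L, N, O, Q}

B on b → {N}.
No b-transition from C.
Union after reading b: {N}.
Now take the λ-closure:
From N via λ: add F, G, I, J.
From G via λ: add L.
From I via λ: add O.
From J via λ: add Q.
From L via λ: add A, K.
From Q via λ: add D.
No new states can be added; the closed set is {A, D, F, G, I, J, K, L, N, O, Q}.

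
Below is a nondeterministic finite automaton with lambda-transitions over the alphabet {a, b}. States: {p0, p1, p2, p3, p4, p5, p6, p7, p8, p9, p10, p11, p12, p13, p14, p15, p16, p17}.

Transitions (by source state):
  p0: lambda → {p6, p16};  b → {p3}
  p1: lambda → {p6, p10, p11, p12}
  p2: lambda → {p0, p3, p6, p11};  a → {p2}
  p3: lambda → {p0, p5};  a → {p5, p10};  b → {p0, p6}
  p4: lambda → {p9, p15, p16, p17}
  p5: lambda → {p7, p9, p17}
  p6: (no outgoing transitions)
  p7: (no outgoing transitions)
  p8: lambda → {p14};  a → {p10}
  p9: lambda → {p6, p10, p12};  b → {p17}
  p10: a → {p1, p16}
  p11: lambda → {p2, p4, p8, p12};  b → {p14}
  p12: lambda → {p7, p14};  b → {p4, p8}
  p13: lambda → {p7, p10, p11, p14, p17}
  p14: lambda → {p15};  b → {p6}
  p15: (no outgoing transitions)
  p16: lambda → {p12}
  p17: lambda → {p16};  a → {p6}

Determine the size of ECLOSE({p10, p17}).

7

Start with {p10, p17}.
From p17 via lambda: add p16.
From p16 via lambda: add p12.
From p12 via lambda: add p7, p14.
From p14 via lambda: add p15.
lambda-closure = {p7, p10, p12, p14, p15, p16, p17}, which has 7 states.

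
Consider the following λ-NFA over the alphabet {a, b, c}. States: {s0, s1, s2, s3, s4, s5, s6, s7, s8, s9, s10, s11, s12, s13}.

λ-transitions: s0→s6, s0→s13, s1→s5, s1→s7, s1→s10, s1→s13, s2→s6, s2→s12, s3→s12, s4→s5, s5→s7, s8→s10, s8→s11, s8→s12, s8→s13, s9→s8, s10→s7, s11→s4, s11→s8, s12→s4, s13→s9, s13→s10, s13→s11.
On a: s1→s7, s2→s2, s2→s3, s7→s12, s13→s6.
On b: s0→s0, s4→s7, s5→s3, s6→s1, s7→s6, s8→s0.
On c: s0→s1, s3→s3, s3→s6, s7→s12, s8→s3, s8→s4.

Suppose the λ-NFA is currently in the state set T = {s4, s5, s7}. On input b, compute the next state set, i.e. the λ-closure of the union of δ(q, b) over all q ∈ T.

{s3, s4, s5, s6, s7, s12}

s4 on b → {s7}.
s5 on b → {s3}.
s7 on b → {s6}.
Union after reading b: {s3, s6, s7}.
Now take the λ-closure:
From s3 via λ: add s12.
From s12 via λ: add s4.
From s4 via λ: add s5.
No new states can be added; the closed set is {s3, s4, s5, s6, s7, s12}.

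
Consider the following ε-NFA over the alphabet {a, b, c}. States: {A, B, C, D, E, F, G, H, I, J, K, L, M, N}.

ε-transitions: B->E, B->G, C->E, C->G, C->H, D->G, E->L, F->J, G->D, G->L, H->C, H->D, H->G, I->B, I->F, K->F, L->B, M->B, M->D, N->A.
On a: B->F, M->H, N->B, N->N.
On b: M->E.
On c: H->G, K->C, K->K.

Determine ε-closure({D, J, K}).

{B, D, E, F, G, J, K, L}

Start with {D, J, K}.
From D via ε: add G.
From K via ε: add F.
From G via ε: add L.
From L via ε: add B.
From B via ε: add E.
No new states can be added; the closed set is {B, D, E, F, G, J, K, L}.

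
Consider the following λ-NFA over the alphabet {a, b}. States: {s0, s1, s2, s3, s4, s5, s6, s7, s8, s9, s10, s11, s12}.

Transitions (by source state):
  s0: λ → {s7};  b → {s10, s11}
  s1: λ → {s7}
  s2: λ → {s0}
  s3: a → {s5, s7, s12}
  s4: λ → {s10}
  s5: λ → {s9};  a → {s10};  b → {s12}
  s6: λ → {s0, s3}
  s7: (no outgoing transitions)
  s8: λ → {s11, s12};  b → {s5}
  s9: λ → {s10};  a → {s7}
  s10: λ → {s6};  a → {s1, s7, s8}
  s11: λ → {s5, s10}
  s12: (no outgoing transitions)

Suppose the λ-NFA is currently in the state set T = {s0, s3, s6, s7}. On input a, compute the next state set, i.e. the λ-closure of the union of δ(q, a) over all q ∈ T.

{s0, s3, s5, s6, s7, s9, s10, s12}

s3 on a → {s5, s7, s12}.
No a-transition from s0, s6, s7.
Union after reading a: {s5, s7, s12}.
Now take the λ-closure:
From s5 via λ: add s9.
From s9 via λ: add s10.
From s10 via λ: add s6.
From s6 via λ: add s0, s3.
No new states can be added; the closed set is {s0, s3, s5, s6, s7, s9, s10, s12}.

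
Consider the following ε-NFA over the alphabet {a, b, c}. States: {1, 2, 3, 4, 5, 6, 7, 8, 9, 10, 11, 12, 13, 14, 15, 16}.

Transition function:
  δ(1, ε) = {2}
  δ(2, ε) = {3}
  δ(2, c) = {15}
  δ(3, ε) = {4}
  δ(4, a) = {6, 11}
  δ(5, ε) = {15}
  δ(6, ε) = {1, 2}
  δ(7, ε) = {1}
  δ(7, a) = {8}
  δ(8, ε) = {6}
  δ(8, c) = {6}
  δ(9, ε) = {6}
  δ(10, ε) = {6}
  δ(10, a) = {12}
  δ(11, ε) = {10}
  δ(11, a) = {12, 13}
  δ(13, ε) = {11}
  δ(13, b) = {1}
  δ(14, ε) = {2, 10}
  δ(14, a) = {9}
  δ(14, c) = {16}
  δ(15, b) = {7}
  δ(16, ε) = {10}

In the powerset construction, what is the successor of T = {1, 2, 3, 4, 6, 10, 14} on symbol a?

{1, 2, 3, 4, 6, 9, 10, 11, 12}

4 on a → {6, 11}.
10 on a → {12}.
14 on a → {9}.
No a-transition from 1, 2, 3, 6.
Union after reading a: {6, 9, 11, 12}.
Now take the ε-closure:
From 6 via ε: add 1, 2.
From 11 via ε: add 10.
From 2 via ε: add 3.
From 3 via ε: add 4.
No new states can be added; the closed set is {1, 2, 3, 4, 6, 9, 10, 11, 12}.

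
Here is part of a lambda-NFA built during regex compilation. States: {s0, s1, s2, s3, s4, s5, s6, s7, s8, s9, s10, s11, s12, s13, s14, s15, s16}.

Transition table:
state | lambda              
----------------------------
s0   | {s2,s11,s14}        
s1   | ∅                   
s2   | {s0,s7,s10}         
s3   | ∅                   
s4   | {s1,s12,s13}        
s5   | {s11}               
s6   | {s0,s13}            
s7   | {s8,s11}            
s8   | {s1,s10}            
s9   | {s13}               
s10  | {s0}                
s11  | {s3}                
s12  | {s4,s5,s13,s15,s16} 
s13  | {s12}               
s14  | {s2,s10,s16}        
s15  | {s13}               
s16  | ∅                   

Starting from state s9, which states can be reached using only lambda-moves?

{s1, s3, s4, s5, s9, s11, s12, s13, s15, s16}

Start with {s9}.
From s9 via lambda: add s13.
From s13 via lambda: add s12.
From s12 via lambda: add s4, s5, s15, s16.
From s4 via lambda: add s1.
From s5 via lambda: add s11.
From s11 via lambda: add s3.
No new states can be added; the closed set is {s1, s3, s4, s5, s9, s11, s12, s13, s15, s16}.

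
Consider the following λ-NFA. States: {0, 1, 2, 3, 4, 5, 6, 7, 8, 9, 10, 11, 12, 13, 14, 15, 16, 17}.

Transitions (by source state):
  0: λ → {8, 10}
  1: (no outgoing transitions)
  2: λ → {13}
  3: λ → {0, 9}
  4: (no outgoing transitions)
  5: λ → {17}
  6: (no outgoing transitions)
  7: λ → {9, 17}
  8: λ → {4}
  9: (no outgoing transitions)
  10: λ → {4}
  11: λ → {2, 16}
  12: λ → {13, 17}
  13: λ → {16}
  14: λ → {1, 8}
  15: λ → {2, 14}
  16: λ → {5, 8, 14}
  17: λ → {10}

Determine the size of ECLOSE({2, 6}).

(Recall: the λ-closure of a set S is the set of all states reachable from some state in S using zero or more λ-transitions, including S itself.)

Start with {2, 6}.
From 2 via λ: add 13.
From 13 via λ: add 16.
From 16 via λ: add 5, 8, 14.
From 5 via λ: add 17.
From 8 via λ: add 4.
From 14 via λ: add 1.
From 17 via λ: add 10.
λ-closure = {1, 2, 4, 5, 6, 8, 10, 13, 14, 16, 17}, which has 11 states.

11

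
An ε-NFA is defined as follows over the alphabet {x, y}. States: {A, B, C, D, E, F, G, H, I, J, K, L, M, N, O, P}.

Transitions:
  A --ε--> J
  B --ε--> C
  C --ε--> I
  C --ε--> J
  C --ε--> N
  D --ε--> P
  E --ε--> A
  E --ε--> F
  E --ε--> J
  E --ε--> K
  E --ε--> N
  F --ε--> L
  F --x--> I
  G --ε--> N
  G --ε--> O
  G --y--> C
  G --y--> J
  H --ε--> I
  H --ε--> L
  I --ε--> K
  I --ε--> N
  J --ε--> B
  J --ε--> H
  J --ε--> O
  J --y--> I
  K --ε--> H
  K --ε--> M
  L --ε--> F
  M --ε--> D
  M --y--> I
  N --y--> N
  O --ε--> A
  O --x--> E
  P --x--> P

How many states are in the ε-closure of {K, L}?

9

Start with {K, L}.
From K via ε: add H, M.
From L via ε: add F.
From H via ε: add I.
From M via ε: add D.
From D via ε: add P.
From I via ε: add N.
ε-closure = {D, F, H, I, K, L, M, N, P}, which has 9 states.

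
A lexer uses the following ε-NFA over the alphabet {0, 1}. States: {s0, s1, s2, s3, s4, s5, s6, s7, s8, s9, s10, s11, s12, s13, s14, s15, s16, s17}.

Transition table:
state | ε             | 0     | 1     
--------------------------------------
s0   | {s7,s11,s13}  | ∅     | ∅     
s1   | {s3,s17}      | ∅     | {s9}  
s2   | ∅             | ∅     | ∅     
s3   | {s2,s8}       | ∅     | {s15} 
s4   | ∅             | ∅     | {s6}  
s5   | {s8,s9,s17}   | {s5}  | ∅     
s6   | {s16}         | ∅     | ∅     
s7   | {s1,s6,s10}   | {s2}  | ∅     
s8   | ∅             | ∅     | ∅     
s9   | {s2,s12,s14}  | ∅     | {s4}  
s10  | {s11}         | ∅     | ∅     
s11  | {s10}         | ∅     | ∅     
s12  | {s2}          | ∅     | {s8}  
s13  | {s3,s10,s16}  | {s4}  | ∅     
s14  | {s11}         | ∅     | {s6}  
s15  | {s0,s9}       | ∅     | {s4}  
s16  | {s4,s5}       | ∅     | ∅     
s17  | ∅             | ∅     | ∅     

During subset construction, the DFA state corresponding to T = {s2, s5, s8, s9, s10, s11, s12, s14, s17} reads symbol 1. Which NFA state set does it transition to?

{s2, s4, s5, s6, s8, s9, s10, s11, s12, s14, s16, s17}

s9 on 1 → {s4}.
s12 on 1 → {s8}.
s14 on 1 → {s6}.
No 1-transition from s2, s5, s8, s10, s11, s17.
Union after reading 1: {s4, s6, s8}.
Now take the ε-closure:
From s6 via ε: add s16.
From s16 via ε: add s5.
From s5 via ε: add s9, s17.
From s9 via ε: add s2, s12, s14.
From s14 via ε: add s11.
From s11 via ε: add s10.
No new states can be added; the closed set is {s2, s4, s5, s6, s8, s9, s10, s11, s12, s14, s16, s17}.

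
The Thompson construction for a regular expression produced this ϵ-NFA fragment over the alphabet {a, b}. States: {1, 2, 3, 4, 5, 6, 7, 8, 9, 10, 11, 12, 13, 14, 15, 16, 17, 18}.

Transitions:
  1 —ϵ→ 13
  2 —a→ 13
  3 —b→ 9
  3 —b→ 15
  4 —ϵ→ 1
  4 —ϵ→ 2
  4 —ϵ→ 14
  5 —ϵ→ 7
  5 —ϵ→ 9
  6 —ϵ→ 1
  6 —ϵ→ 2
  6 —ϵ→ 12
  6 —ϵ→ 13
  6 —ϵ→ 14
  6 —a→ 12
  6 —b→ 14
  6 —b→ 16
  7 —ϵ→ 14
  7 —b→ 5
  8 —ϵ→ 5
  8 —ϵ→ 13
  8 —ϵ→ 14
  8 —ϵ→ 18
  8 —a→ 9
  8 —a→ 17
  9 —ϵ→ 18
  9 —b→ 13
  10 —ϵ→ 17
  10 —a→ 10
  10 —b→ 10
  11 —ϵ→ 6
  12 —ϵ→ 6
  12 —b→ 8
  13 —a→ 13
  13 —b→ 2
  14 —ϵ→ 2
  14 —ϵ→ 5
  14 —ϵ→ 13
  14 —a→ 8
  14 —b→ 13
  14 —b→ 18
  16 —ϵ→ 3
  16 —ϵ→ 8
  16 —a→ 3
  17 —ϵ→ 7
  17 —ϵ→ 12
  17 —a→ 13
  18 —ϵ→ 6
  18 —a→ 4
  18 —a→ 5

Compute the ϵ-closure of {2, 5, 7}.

{1, 2, 5, 6, 7, 9, 12, 13, 14, 18}

Start with {2, 5, 7}.
From 5 via ϵ: add 9.
From 7 via ϵ: add 14.
From 9 via ϵ: add 18.
From 14 via ϵ: add 13.
From 18 via ϵ: add 6.
From 6 via ϵ: add 1, 12.
No new states can be added; the closed set is {1, 2, 5, 6, 7, 9, 12, 13, 14, 18}.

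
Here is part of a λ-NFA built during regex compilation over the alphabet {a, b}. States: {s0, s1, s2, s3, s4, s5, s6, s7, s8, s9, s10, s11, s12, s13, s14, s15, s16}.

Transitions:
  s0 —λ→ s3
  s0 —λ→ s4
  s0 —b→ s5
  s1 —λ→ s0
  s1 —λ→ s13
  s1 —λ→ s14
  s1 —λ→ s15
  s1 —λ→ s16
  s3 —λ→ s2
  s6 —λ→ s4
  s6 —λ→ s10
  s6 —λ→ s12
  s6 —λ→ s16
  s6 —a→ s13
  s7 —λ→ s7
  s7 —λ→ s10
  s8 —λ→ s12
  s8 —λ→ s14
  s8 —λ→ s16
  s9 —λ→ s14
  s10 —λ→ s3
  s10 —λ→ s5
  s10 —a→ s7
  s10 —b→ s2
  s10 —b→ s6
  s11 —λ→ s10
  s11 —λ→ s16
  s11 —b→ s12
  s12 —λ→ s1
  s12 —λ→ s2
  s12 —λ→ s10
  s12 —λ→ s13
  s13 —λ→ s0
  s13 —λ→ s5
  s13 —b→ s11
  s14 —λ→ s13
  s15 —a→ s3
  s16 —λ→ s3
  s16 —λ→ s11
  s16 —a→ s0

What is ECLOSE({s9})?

{s0, s2, s3, s4, s5, s9, s13, s14}

Start with {s9}.
From s9 via λ: add s14.
From s14 via λ: add s13.
From s13 via λ: add s0, s5.
From s0 via λ: add s3, s4.
From s3 via λ: add s2.
No new states can be added; the closed set is {s0, s2, s3, s4, s5, s9, s13, s14}.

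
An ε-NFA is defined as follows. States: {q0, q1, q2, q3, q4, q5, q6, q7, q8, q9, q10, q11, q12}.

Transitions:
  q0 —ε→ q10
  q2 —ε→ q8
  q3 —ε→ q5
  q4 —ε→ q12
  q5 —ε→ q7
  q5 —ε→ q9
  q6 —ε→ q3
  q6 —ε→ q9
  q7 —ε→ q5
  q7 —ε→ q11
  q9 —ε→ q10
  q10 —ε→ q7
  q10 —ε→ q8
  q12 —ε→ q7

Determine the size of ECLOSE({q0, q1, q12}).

Start with {q0, q1, q12}.
From q0 via ε: add q10.
From q12 via ε: add q7.
From q7 via ε: add q5, q11.
From q10 via ε: add q8.
From q5 via ε: add q9.
ε-closure = {q0, q1, q5, q7, q8, q9, q10, q11, q12}, which has 9 states.

9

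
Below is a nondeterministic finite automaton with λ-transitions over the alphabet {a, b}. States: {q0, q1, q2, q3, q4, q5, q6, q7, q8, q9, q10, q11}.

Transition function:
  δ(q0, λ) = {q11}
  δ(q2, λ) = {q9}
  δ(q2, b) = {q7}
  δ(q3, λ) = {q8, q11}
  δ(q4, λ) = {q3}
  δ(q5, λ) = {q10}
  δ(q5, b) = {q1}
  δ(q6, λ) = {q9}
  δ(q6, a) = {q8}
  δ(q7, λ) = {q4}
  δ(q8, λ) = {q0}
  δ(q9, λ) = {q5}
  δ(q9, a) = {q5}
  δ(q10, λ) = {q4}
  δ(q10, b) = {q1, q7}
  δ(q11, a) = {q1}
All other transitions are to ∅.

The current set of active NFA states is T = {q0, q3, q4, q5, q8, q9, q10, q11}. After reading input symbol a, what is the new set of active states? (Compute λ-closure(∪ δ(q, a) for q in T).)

{q0, q1, q3, q4, q5, q8, q10, q11}

q9 on a → {q5}.
q11 on a → {q1}.
No a-transition from q0, q3, q4, q5, q8, q10.
Union after reading a: {q1, q5}.
Now take the λ-closure:
From q5 via λ: add q10.
From q10 via λ: add q4.
From q4 via λ: add q3.
From q3 via λ: add q8, q11.
From q8 via λ: add q0.
No new states can be added; the closed set is {q0, q1, q3, q4, q5, q8, q10, q11}.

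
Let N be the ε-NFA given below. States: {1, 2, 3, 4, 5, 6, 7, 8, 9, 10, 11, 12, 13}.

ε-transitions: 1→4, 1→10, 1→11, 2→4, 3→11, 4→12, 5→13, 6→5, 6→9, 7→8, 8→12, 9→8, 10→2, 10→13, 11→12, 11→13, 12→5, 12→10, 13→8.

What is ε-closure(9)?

Start with {9}.
From 9 via ε: add 8.
From 8 via ε: add 12.
From 12 via ε: add 5, 10.
From 5 via ε: add 13.
From 10 via ε: add 2.
From 2 via ε: add 4.
No new states can be added; the closed set is {2, 4, 5, 8, 9, 10, 12, 13}.

{2, 4, 5, 8, 9, 10, 12, 13}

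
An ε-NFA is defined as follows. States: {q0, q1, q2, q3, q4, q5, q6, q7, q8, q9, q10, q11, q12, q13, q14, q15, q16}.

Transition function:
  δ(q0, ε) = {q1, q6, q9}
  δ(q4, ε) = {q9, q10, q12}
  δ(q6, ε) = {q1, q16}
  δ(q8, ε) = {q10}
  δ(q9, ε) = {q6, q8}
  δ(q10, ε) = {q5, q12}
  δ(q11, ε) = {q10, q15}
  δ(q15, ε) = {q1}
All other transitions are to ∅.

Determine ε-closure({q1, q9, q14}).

{q1, q5, q6, q8, q9, q10, q12, q14, q16}

Start with {q1, q9, q14}.
From q9 via ε: add q6, q8.
From q6 via ε: add q16.
From q8 via ε: add q10.
From q10 via ε: add q5, q12.
No new states can be added; the closed set is {q1, q5, q6, q8, q9, q10, q12, q14, q16}.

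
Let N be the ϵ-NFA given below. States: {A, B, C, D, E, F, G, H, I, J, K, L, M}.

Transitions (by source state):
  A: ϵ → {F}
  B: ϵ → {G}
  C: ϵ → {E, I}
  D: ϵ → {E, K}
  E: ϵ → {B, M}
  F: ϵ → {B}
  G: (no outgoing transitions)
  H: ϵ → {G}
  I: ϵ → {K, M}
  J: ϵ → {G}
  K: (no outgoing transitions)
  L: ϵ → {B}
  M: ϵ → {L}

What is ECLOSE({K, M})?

{B, G, K, L, M}

Start with {K, M}.
From M via ϵ: add L.
From L via ϵ: add B.
From B via ϵ: add G.
No new states can be added; the closed set is {B, G, K, L, M}.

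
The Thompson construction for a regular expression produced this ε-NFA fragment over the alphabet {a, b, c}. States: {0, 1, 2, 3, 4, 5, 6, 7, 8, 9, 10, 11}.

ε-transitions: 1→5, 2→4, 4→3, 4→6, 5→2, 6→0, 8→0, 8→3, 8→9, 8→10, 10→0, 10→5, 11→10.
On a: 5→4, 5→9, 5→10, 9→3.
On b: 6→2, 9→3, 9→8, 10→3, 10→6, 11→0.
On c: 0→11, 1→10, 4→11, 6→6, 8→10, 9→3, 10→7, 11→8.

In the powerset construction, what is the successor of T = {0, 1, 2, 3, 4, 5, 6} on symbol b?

6 on b → {2}.
No b-transition from 0, 1, 2, 3, 4, 5.
Union after reading b: {2}.
Now take the ε-closure:
From 2 via ε: add 4.
From 4 via ε: add 3, 6.
From 6 via ε: add 0.
No new states can be added; the closed set is {0, 2, 3, 4, 6}.

{0, 2, 3, 4, 6}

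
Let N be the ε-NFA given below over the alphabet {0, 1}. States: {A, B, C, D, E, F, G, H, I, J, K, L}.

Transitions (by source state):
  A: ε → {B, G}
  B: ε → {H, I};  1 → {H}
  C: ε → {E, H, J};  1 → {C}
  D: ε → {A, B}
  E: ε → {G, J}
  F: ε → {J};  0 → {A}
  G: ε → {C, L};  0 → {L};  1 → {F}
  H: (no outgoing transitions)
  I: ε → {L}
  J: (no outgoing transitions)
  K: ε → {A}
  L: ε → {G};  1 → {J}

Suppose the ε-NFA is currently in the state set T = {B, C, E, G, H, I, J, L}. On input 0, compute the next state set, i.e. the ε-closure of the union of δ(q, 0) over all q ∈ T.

G on 0 → {L}.
No 0-transition from B, C, E, H, I, J, L.
Union after reading 0: {L}.
Now take the ε-closure:
From L via ε: add G.
From G via ε: add C.
From C via ε: add E, H, J.
No new states can be added; the closed set is {C, E, G, H, J, L}.

{C, E, G, H, J, L}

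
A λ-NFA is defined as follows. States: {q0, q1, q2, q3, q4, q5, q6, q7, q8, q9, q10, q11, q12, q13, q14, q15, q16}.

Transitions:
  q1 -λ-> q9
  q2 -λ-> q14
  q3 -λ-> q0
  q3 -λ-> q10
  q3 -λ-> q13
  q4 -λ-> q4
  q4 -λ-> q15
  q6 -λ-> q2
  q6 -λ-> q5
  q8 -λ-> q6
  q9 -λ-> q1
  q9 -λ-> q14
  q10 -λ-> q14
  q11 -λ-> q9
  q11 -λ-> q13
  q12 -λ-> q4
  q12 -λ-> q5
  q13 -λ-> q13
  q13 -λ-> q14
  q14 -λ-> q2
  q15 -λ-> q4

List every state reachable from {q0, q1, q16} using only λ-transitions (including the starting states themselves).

{q0, q1, q2, q9, q14, q16}

Start with {q0, q1, q16}.
From q1 via λ: add q9.
From q9 via λ: add q14.
From q14 via λ: add q2.
No new states can be added; the closed set is {q0, q1, q2, q9, q14, q16}.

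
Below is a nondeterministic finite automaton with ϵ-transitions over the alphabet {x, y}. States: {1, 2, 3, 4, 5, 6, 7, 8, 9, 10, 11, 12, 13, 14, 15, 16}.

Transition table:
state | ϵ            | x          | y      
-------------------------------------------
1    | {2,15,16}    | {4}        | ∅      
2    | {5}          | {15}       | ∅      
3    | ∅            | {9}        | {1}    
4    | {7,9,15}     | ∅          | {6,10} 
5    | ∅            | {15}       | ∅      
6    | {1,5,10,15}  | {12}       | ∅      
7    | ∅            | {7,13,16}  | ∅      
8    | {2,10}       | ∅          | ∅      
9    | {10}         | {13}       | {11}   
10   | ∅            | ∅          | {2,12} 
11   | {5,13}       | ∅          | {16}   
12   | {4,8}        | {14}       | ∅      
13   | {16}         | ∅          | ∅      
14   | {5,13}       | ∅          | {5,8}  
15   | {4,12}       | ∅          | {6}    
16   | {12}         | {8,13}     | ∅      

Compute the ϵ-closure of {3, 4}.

Start with {3, 4}.
From 4 via ϵ: add 7, 9, 15.
From 9 via ϵ: add 10.
From 15 via ϵ: add 12.
From 12 via ϵ: add 8.
From 8 via ϵ: add 2.
From 2 via ϵ: add 5.
No new states can be added; the closed set is {2, 3, 4, 5, 7, 8, 9, 10, 12, 15}.

{2, 3, 4, 5, 7, 8, 9, 10, 12, 15}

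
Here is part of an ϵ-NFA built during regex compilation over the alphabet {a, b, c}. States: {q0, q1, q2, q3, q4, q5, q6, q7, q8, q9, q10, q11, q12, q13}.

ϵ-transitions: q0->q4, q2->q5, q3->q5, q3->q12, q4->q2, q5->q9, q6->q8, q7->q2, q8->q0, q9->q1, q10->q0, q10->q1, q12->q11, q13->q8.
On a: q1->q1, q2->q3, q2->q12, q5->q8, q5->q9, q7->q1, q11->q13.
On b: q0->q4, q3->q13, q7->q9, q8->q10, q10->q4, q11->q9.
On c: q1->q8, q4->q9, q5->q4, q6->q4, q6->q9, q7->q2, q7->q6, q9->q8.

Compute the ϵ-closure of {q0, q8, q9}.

{q0, q1, q2, q4, q5, q8, q9}

Start with {q0, q8, q9}.
From q0 via ϵ: add q4.
From q9 via ϵ: add q1.
From q4 via ϵ: add q2.
From q2 via ϵ: add q5.
No new states can be added; the closed set is {q0, q1, q2, q4, q5, q8, q9}.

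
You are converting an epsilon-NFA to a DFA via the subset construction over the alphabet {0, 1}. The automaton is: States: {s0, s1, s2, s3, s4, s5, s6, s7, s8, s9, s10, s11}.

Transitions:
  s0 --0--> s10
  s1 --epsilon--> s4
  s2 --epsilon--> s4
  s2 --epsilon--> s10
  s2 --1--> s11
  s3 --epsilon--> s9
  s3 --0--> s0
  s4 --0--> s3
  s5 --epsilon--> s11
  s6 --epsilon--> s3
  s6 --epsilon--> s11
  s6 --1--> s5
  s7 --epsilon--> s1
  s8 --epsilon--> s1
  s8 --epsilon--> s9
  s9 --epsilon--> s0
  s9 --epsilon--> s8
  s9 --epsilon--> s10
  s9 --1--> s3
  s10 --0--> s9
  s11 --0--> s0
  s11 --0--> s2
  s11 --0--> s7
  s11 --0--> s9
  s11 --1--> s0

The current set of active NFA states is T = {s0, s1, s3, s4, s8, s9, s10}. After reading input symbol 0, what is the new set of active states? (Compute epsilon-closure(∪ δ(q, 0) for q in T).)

{s0, s1, s3, s4, s8, s9, s10}

s0 on 0 → {s10}.
s3 on 0 → {s0}.
s4 on 0 → {s3}.
s10 on 0 → {s9}.
No 0-transition from s1, s8, s9.
Union after reading 0: {s0, s3, s9, s10}.
Now take the epsilon-closure:
From s9 via epsilon: add s8.
From s8 via epsilon: add s1.
From s1 via epsilon: add s4.
No new states can be added; the closed set is {s0, s1, s3, s4, s8, s9, s10}.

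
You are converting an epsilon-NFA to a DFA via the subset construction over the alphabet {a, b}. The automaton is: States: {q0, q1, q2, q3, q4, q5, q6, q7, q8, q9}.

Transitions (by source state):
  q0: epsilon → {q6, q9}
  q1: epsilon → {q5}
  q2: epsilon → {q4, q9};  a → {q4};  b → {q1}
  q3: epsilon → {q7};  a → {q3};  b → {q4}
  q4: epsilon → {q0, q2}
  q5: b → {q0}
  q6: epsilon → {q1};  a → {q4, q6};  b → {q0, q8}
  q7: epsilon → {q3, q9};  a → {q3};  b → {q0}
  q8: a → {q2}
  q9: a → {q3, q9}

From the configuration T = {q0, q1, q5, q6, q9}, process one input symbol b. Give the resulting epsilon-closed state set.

{q0, q1, q5, q6, q8, q9}

q5 on b → {q0}.
q6 on b → {q0, q8}.
No b-transition from q0, q1, q9.
Union after reading b: {q0, q8}.
Now take the epsilon-closure:
From q0 via epsilon: add q6, q9.
From q6 via epsilon: add q1.
From q1 via epsilon: add q5.
No new states can be added; the closed set is {q0, q1, q5, q6, q8, q9}.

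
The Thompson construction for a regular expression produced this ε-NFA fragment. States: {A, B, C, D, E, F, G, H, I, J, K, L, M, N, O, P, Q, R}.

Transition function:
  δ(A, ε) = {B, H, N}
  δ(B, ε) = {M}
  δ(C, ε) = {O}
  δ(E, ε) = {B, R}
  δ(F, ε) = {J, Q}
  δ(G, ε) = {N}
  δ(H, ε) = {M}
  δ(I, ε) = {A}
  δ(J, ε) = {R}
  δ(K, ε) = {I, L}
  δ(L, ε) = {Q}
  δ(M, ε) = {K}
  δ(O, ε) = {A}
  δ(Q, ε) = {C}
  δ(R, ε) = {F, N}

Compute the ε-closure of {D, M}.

{A, B, C, D, H, I, K, L, M, N, O, Q}

Start with {D, M}.
From M via ε: add K.
From K via ε: add I, L.
From I via ε: add A.
From L via ε: add Q.
From A via ε: add B, H, N.
From Q via ε: add C.
From C via ε: add O.
No new states can be added; the closed set is {A, B, C, D, H, I, K, L, M, N, O, Q}.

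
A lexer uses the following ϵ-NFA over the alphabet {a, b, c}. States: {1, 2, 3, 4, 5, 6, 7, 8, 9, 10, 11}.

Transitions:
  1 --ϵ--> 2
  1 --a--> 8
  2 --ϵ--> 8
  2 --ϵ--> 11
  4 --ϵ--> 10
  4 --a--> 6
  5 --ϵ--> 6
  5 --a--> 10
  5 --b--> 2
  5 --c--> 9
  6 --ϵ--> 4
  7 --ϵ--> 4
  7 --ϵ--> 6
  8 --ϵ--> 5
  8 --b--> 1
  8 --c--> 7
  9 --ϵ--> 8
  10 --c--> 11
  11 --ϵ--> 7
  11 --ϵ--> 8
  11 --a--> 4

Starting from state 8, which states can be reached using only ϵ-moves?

{4, 5, 6, 8, 10}

Start with {8}.
From 8 via ϵ: add 5.
From 5 via ϵ: add 6.
From 6 via ϵ: add 4.
From 4 via ϵ: add 10.
No new states can be added; the closed set is {4, 5, 6, 8, 10}.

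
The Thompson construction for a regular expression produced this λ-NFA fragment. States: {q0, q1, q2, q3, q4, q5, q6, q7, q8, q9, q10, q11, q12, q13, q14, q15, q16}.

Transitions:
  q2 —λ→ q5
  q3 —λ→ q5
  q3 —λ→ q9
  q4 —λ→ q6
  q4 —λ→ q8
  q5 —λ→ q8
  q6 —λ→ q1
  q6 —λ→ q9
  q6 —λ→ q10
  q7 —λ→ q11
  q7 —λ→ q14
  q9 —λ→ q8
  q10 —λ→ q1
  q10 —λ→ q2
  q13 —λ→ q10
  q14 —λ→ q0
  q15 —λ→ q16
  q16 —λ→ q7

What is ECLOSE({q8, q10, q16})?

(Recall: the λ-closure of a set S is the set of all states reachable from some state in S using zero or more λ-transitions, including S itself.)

{q0, q1, q2, q5, q7, q8, q10, q11, q14, q16}

Start with {q8, q10, q16}.
From q10 via λ: add q1, q2.
From q16 via λ: add q7.
From q2 via λ: add q5.
From q7 via λ: add q11, q14.
From q14 via λ: add q0.
No new states can be added; the closed set is {q0, q1, q2, q5, q7, q8, q10, q11, q14, q16}.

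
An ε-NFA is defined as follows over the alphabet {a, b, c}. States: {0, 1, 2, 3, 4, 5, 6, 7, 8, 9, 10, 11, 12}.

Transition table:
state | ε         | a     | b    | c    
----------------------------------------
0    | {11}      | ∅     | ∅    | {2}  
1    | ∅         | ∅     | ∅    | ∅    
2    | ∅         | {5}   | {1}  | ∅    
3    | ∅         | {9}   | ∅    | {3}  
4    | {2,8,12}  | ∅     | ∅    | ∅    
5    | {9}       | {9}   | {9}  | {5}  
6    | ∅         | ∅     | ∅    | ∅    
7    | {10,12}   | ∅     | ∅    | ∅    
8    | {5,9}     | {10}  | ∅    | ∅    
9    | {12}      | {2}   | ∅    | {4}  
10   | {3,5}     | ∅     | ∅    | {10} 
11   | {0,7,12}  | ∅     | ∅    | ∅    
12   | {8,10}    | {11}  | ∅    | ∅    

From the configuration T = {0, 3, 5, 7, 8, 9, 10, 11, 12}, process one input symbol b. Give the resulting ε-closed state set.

5 on b → {9}.
No b-transition from 0, 3, 7, 8, 9, 10, 11, 12.
Union after reading b: {9}.
Now take the ε-closure:
From 9 via ε: add 12.
From 12 via ε: add 8, 10.
From 8 via ε: add 5.
From 10 via ε: add 3.
No new states can be added; the closed set is {3, 5, 8, 9, 10, 12}.

{3, 5, 8, 9, 10, 12}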